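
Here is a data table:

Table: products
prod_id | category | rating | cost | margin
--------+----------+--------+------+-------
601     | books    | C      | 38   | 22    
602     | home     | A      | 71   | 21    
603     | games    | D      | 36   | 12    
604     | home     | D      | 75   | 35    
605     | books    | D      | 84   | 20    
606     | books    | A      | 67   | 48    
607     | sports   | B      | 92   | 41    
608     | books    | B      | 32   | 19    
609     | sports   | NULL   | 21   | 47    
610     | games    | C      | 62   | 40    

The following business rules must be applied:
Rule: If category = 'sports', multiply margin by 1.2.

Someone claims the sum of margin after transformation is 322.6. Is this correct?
Yes, the result is correct.

Step 1: Calculate the correct sum after transformation
Step 2: Apply multiplier 1.2 to records where category = 'sports'
Step 3: Correct result = 322.6
Step 4: Claimed result = 322.6
Step 5: 322.6 = 322.6 ✓
Conclusion: The claimed result is correct.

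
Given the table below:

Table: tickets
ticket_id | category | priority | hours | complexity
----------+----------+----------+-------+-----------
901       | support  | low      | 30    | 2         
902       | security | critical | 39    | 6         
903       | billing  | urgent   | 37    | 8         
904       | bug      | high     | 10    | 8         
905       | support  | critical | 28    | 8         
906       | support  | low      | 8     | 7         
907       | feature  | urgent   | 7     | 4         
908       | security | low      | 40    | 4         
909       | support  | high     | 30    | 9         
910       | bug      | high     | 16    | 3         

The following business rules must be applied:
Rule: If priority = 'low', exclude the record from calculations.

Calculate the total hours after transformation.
167

Step 1: Identify records where priority = 'low'
Step 2: The excluded records sum to 78
Step 3: Original total hours = 245
Step 4: Remaining total = 245 - 78 = 167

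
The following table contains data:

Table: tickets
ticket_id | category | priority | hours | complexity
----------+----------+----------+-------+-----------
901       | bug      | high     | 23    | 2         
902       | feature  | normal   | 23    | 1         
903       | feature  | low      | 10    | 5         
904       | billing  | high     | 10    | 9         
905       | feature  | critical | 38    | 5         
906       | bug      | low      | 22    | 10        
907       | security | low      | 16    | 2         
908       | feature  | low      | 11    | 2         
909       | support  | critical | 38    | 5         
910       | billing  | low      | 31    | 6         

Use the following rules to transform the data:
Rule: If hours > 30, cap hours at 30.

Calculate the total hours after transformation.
205

Step 1: 3 records have hours > 30
Step 2: These records originally summed to 107
Step 3: After capping: 3 × 30 = 90
Step 4: Unaffected records sum: 115
Step 5: Final sum = 90 + 115 = 205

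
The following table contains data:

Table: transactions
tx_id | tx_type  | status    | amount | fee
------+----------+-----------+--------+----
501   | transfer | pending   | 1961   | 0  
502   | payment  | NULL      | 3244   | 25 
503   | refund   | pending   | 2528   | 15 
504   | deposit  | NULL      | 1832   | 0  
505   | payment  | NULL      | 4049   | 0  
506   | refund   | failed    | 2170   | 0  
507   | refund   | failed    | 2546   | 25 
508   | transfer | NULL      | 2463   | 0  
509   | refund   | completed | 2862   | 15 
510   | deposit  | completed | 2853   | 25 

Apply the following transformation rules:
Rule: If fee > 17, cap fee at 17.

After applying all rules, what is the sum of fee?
81

Step 1: 3 records have fee > 17
Step 2: These records originally summed to 75
Step 3: After capping: 3 × 17 = 51
Step 4: Unaffected records sum: 30
Step 5: Final sum = 51 + 30 = 81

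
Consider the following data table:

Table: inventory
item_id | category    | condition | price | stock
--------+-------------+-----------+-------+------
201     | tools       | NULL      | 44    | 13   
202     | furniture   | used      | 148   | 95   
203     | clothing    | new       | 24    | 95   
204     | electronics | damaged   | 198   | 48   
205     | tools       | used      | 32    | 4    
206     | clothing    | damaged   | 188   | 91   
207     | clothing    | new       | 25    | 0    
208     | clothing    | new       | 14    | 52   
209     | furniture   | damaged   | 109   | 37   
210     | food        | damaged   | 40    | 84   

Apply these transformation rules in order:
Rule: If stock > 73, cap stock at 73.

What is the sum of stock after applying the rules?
446

Step 1: 4 records have stock > 73
Step 2: These records originally summed to 365
Step 3: After capping: 4 × 73 = 292
Step 4: Unaffected records sum: 154
Step 5: Final sum = 292 + 154 = 446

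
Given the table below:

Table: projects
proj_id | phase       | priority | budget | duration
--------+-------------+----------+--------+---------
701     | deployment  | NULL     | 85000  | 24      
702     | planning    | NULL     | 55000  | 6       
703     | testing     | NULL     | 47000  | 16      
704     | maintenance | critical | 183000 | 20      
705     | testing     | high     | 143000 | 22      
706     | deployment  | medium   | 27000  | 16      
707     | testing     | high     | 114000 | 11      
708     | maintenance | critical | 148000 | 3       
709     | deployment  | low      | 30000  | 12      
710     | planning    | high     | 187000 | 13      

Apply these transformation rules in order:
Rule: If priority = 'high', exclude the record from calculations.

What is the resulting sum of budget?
575000

Step 1: Identify records where priority = 'high'
Step 2: The excluded records sum to 444000
Step 3: Original total budget = 1019000
Step 4: Remaining total = 1019000 - 444000 = 575000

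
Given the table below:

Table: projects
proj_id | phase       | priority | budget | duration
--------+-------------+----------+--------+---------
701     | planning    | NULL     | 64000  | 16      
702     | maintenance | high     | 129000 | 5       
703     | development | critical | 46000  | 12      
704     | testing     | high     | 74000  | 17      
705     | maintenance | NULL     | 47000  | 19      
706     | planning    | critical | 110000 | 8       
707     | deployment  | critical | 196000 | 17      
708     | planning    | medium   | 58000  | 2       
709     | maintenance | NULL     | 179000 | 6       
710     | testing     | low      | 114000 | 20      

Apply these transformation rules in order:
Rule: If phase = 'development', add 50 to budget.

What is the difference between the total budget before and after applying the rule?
50

Step 1: Original sum of budget = 1017000
Step 2: 1 records have phase = 'development'
Step 3: Each affected record changes by 50
Step 4: Total change = 1 × 50 = 50
Step 5: New sum = 1017000 + 50 = 1017050
Step 6: Difference = |1017050 - 1017000| = 50
        (Sum increased by 50)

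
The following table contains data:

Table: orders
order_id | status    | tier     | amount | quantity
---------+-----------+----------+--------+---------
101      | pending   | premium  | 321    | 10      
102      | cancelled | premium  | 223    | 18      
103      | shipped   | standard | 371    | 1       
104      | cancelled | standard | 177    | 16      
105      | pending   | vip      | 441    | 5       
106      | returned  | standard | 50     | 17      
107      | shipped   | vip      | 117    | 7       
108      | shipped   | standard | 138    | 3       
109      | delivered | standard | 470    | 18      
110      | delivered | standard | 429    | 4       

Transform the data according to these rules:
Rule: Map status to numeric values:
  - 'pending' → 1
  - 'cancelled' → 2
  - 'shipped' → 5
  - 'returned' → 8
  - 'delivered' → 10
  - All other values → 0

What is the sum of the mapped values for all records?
49

Step 1: Apply mapping to each record
Step 2: Count by status:
  'pending': 2 records × 1 = 2
  'cancelled': 2 records × 2 = 4
  'shipped': 3 records × 5 = 15
  'returned': 1 records × 8 = 8
  'delivered': 2 records × 10 = 20
Step 3: Sum all mapped values = 49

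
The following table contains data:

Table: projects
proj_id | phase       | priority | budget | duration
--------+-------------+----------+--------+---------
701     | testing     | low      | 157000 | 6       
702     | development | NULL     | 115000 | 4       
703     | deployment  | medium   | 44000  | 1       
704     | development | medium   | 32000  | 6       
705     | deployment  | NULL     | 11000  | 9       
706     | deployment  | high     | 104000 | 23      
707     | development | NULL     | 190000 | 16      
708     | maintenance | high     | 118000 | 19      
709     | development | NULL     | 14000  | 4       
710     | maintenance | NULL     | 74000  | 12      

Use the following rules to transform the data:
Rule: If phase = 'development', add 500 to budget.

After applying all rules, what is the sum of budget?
861000

Step 1: Count records where phase = 'development': 4
Step 2: Total bonus added: 4 × 500 = 2000
Step 3: Original sum of budget: 859000
Step 4: Final sum = 859000 + 2000 = 861000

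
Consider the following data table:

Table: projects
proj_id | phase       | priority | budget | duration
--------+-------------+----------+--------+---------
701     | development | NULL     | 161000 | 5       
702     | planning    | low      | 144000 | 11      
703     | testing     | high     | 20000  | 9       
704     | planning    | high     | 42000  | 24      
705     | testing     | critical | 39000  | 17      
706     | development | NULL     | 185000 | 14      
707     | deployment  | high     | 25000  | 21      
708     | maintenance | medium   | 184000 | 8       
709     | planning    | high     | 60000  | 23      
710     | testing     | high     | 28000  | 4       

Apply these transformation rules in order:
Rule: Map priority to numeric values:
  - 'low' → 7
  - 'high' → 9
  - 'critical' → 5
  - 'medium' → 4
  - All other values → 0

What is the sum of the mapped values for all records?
61

Step 1: Apply mapping to each record
Step 2: Count by status:
  'low': 1 records × 7 = 7
  'high': 5 records × 9 = 45
  'critical': 1 records × 5 = 5
  'medium': 1 records × 4 = 4
Step 3: Sum all mapped values = 61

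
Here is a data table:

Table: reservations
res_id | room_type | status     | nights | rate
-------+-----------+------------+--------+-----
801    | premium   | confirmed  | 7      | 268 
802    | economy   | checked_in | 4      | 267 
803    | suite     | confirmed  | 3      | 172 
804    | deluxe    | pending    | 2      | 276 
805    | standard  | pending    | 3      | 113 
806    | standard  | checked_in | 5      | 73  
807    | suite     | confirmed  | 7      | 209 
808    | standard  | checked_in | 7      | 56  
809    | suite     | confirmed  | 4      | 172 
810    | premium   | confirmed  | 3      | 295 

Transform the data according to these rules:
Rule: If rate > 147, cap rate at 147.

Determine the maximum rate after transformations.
147

Step 1: Original maximum rate = 295
Step 2: Apply cap at 147
Step 3: 7 records had rate > 147 and were capped
Step 4: Maximum after transformation = 147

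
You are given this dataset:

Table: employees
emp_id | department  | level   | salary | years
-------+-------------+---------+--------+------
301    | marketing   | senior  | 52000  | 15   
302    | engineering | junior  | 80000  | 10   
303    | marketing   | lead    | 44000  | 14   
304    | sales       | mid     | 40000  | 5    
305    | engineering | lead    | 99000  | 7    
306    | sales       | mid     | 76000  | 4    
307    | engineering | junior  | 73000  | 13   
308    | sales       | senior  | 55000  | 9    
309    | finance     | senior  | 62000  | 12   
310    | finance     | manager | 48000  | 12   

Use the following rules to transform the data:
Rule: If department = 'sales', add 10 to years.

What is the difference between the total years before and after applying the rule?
30

Step 1: Original sum of years = 101
Step 2: 3 records have department = 'sales'
Step 3: Each affected record changes by 10
Step 4: Total change = 3 × 10 = 30
Step 5: New sum = 101 + 30 = 131
Step 6: Difference = |131 - 101| = 30
        (Sum increased by 30)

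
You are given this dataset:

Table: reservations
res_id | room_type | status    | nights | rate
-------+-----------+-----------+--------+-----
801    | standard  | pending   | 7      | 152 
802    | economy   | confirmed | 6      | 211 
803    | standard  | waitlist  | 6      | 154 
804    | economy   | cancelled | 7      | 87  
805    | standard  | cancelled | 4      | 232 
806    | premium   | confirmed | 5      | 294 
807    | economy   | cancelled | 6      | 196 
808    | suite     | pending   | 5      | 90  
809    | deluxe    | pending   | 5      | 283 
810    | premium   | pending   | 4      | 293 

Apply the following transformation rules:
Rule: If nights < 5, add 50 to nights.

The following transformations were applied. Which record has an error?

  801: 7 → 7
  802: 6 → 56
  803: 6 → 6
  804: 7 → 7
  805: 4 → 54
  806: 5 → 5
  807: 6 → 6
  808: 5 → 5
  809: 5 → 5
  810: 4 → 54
Record 802 has an error. The correct transformed value should be 6, not 56.

Step 1: Check each record against the rule
Step 2: Record 802 has nights = 6
Step 3: Since 6 >= 5, the bonus should not have been applied
Step 4: Correct value = 6, but claimed value = 56
Conclusion: Record 802 has the error.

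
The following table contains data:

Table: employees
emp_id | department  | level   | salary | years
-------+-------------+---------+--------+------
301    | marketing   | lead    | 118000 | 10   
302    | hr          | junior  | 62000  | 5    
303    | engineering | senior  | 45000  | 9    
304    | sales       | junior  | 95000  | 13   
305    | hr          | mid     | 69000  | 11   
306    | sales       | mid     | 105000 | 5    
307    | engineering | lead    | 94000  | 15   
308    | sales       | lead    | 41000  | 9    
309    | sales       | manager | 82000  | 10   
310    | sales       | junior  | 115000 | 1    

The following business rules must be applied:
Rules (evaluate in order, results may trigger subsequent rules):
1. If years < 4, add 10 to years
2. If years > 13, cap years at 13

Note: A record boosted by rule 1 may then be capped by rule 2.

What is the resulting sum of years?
96

Step 1: Apply rule 1 to records with years < 4
  - 1 records get bonus of 10
  - Of these, 0 records then exceed 13 and get capped
Step 2: Apply rule 2 to records with years > 13
  - 1 records (original) are capped
Step 3: Calculate final sum = 96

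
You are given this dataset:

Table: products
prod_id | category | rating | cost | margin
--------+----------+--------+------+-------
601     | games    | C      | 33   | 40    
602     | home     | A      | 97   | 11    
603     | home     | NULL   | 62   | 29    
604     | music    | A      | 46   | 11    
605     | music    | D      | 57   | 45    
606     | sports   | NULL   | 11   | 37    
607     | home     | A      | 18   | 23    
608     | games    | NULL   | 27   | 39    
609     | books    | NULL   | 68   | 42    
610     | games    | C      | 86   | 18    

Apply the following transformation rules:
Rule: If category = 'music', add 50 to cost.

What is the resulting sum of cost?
605

Step 1: Count records where category = 'music': 2
Step 2: Total bonus added: 2 × 50 = 100
Step 3: Original sum of cost: 505
Step 4: Final sum = 505 + 100 = 605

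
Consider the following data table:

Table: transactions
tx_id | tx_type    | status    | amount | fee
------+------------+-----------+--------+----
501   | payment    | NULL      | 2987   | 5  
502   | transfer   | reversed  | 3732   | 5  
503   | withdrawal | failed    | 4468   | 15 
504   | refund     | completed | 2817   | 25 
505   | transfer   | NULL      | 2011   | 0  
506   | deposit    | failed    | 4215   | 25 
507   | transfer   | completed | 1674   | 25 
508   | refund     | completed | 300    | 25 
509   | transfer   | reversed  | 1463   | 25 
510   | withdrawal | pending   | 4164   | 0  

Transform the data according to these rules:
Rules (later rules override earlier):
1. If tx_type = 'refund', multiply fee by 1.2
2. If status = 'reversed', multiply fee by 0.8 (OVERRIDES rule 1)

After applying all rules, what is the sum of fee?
154.0

Step 1: Rule 2 takes priority for records with status = 'reversed'
  - 2 records: 30 × 0.8 = 24.0
Step 2: Rule 1 applies to remaining records with tx_type = 'refund'
  - 2 records: 50 × 1.2 = 60.0
Step 3: Other records unchanged: 70
Step 4: Final sum = 24.0 + 60.0 + 70 = 154.0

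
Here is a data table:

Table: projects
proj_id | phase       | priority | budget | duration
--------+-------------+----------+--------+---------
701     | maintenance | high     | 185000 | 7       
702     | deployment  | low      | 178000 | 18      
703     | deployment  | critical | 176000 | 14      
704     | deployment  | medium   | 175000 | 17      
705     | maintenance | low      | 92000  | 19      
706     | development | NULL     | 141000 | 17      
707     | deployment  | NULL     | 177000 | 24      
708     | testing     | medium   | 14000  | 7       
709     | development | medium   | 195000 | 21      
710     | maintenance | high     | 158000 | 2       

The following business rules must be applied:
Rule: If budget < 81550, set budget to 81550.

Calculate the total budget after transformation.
1558550

Step 1: 1 records have budget < 81550
Step 2: These records originally summed to 14000
Step 3: After setting to minimum: 1 × 81550 = 81550
Step 4: Unaffected records sum: 1477000
Step 5: Final sum = 81550 + 1477000 = 1558550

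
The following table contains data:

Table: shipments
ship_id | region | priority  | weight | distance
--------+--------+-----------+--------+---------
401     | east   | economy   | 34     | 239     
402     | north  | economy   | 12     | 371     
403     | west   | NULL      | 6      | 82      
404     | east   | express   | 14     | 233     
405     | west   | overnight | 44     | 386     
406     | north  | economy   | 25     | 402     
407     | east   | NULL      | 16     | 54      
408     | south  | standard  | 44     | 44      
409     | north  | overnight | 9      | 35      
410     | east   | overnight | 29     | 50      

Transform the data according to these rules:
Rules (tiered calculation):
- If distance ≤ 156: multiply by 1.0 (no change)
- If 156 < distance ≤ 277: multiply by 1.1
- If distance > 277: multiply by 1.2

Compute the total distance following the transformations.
2175.0

Step 1: Tier 1 (distance ≤ 156): 5 records, sum = 265 × 1.0 = 265.0
Step 2: Tier 2 (156 < distance ≤ 277): 2 records, sum = 472 × 1.1 = 519.2
Step 3: Tier 3 (distance > 277): 3 records, sum = 1159 × 1.2 = 1390.8
Step 4: Final sum = 265.0 + 519.2 + 1390.8 = 2175.0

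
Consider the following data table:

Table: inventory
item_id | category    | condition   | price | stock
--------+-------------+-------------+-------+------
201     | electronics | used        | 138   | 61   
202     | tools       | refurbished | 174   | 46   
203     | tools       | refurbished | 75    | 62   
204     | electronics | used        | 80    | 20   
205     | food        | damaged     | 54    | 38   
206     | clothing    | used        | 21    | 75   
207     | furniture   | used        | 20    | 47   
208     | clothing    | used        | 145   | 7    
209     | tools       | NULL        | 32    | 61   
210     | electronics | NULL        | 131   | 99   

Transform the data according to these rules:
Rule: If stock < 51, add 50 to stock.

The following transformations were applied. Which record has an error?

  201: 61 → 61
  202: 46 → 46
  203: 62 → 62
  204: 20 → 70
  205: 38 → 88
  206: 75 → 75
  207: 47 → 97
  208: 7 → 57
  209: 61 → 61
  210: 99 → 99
Record 202 has an error. The correct transformed value should be 96, not 46.

Step 1: Check each record against the rule
Step 2: Record 202 has stock = 46
Step 3: Since 46 < 51, the bonus should have been applied
Step 4: Correct value = 96, but claimed value = 46
Conclusion: Record 202 has the error.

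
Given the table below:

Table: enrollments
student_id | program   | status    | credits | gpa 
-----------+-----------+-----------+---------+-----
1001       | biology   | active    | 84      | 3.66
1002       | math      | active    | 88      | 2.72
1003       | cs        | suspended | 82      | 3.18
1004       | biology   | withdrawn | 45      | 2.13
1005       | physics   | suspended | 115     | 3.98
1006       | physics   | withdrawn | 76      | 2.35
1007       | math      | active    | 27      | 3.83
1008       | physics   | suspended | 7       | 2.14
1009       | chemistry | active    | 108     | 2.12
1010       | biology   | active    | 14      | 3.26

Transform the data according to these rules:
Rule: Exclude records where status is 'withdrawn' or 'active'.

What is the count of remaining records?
3

Step 1: Count records to exclude
  - 2 (withdrawn) + 5 (active) = 7 records
Step 2: Total records: 10
Step 3: Remaining = 10 - 7 = 3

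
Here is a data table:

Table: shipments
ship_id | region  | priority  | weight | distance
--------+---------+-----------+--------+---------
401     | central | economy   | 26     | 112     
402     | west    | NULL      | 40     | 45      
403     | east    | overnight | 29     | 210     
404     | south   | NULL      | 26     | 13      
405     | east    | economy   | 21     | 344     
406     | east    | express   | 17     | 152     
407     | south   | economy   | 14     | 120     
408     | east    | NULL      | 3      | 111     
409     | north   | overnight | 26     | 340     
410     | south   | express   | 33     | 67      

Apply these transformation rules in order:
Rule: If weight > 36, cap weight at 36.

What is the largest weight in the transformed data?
36

Step 1: Original maximum weight = 40
Step 2: Apply cap at 36
Step 3: 1 records had weight > 36 and were capped
Step 4: Maximum after transformation = 36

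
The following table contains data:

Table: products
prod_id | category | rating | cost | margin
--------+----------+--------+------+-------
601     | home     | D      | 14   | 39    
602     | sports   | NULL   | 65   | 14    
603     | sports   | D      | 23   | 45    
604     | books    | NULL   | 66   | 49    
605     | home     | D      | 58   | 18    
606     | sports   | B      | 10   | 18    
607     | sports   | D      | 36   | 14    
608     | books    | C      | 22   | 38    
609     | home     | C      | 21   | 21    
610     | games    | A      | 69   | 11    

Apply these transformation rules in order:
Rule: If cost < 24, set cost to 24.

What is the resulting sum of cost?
414

Step 1: 5 records have cost < 24
Step 2: These records originally summed to 90
Step 3: After setting to minimum: 5 × 24 = 120
Step 4: Unaffected records sum: 294
Step 5: Final sum = 120 + 294 = 414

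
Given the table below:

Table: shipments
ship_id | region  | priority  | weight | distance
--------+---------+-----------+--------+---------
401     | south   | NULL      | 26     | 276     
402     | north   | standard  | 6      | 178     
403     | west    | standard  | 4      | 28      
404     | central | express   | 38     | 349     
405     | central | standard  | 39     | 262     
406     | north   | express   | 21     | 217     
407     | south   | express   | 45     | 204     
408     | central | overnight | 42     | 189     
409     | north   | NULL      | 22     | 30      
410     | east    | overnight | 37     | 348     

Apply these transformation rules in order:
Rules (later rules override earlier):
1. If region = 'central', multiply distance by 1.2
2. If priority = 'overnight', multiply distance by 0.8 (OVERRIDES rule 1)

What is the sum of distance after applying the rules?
2095.8

Step 1: Rule 2 takes priority for records with priority = 'overnight'
  - 2 records: 537 × 0.8 = 429.6
Step 2: Rule 1 applies to remaining records with region = 'central'
  - 2 records: 611 × 1.2 = 733.2
Step 3: Other records unchanged: 933
Step 4: Final sum = 429.6 + 733.2 + 933 = 2095.8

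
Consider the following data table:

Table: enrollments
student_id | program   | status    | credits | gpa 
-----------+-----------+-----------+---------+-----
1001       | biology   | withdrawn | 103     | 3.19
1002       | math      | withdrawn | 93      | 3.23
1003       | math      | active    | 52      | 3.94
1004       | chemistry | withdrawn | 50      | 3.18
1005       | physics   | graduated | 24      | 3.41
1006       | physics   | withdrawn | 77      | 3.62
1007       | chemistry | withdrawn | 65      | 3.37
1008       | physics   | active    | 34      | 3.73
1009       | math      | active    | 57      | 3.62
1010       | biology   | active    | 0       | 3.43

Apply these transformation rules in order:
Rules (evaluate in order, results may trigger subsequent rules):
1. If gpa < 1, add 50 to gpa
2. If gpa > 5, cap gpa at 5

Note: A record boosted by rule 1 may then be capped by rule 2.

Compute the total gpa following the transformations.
34.72

Step 1: Apply rule 1 to records with gpa < 1
  - 0 records get bonus of 50
  - Of these, 0 records then exceed 5 and get capped
Step 2: Apply rule 2 to records with gpa > 5
  - 0 records (original) are capped
Step 3: Calculate final sum = 34.72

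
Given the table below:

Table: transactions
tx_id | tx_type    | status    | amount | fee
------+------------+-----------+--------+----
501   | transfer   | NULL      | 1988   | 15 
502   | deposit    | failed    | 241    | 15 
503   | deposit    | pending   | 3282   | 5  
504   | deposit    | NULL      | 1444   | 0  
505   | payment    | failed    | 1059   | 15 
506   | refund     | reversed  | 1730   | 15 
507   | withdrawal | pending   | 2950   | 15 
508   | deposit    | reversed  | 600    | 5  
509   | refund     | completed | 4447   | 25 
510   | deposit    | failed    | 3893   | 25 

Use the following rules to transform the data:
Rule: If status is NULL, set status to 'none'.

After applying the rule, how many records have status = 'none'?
2

Step 1: Count records where status IS NULL
Step 2: Found 2 records with NULL status
Step 3: These records will have status set to 'none'
Step 4: Records already having status = 'none': 0
Step 5: Answer: 2 + 0 = 2 records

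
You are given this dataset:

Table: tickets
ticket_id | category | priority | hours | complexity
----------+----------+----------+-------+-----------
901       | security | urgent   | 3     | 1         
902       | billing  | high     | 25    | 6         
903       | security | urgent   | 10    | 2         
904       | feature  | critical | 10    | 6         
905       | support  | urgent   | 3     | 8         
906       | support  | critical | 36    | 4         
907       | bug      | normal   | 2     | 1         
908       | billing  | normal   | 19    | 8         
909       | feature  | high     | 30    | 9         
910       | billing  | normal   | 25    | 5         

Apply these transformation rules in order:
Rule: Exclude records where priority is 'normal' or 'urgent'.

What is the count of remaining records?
4

Step 1: Count records to exclude
  - 3 (normal) + 3 (urgent) = 6 records
Step 2: Total records: 10
Step 3: Remaining = 10 - 6 = 4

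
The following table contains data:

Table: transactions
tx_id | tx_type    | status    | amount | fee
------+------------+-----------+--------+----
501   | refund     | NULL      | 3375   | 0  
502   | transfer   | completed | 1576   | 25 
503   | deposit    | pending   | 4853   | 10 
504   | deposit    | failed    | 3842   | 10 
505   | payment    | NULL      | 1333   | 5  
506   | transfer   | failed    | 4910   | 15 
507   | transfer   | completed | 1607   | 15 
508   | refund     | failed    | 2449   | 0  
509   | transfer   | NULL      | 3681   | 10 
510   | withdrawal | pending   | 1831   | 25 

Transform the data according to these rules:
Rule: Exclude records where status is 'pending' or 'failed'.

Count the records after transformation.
5

Step 1: Count records to exclude
  - 2 (pending) + 3 (failed) = 5 records
Step 2: Total records: 10
Step 3: Remaining = 10 - 5 = 5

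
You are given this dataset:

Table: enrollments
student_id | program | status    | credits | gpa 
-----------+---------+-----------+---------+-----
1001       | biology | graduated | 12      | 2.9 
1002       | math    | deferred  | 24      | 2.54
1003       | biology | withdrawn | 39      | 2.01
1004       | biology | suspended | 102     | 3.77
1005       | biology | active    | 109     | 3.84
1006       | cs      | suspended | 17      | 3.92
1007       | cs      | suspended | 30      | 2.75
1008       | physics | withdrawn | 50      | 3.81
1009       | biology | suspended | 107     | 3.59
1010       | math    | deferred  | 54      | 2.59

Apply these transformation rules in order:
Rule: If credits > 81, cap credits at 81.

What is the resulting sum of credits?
469

Step 1: 3 records have credits > 81
Step 2: These records originally summed to 318
Step 3: After capping: 3 × 81 = 243
Step 4: Unaffected records sum: 226
Step 5: Final sum = 243 + 226 = 469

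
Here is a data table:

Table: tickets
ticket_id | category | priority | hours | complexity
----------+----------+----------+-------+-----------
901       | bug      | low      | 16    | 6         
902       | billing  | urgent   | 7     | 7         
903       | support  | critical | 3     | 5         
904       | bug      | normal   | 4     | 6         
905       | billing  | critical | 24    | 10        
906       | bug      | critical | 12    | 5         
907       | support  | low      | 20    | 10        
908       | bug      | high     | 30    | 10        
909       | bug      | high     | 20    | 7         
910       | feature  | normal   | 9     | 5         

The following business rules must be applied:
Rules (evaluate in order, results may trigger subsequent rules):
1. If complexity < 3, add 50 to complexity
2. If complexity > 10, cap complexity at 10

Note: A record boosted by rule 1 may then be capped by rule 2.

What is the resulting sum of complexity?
71

Step 1: Apply rule 1 to records with complexity < 3
  - 0 records get bonus of 50
  - Of these, 0 records then exceed 10 and get capped
Step 2: Apply rule 2 to records with complexity > 10
  - 0 records (original) are capped
Step 3: Calculate final sum = 71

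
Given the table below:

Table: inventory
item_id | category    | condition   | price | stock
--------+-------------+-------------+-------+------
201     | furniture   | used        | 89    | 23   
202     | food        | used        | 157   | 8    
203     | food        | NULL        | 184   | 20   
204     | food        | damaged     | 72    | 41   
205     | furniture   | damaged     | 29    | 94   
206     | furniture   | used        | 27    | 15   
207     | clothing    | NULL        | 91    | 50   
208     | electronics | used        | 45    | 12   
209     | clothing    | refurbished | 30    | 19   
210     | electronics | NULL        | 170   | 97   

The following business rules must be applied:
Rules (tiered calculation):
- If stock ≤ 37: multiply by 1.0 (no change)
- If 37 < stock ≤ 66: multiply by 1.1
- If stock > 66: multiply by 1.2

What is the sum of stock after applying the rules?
426.3

Step 1: Tier 1 (stock ≤ 37): 6 records, sum = 97 × 1.0 = 97.0
Step 2: Tier 2 (37 < stock ≤ 66): 2 records, sum = 91 × 1.1 = 100.1
Step 3: Tier 3 (stock > 66): 2 records, sum = 191 × 1.2 = 229.2
Step 4: Final sum = 97.0 + 100.1 + 229.2 = 426.3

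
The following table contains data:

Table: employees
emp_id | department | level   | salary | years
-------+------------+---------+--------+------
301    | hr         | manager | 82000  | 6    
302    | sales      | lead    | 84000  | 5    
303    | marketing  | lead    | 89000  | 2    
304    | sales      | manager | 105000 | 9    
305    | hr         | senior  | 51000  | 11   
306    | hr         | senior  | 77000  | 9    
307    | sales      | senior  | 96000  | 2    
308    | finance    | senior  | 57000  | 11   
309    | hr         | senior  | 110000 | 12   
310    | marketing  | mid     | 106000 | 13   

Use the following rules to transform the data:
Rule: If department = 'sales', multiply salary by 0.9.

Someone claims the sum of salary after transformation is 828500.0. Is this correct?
Yes, the result is correct.

Step 1: Calculate the correct sum after transformation
Step 2: Apply multiplier 0.9 to records where department = 'sales'
Step 3: Correct result = 828500.0
Step 4: Claimed result = 828500.0
Step 5: 828500.0 = 828500.0 ✓
Conclusion: The claimed result is correct.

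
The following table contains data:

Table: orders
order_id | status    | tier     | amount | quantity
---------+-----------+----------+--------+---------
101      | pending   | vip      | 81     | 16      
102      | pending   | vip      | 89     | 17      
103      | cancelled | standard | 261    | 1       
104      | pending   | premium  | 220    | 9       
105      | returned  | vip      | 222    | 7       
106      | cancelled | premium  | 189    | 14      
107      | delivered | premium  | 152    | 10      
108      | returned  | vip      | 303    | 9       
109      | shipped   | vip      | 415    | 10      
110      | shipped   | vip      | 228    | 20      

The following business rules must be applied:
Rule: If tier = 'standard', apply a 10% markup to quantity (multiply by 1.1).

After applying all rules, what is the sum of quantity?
113.1

Step 1: Records with tier = 'standard' have total quantity = 1
Step 2: Apply multiplier: 1 × 1.1 = 1.1
Step 3: Other records total: 112
Step 4: Final sum = 1.1 + 112 = 113.1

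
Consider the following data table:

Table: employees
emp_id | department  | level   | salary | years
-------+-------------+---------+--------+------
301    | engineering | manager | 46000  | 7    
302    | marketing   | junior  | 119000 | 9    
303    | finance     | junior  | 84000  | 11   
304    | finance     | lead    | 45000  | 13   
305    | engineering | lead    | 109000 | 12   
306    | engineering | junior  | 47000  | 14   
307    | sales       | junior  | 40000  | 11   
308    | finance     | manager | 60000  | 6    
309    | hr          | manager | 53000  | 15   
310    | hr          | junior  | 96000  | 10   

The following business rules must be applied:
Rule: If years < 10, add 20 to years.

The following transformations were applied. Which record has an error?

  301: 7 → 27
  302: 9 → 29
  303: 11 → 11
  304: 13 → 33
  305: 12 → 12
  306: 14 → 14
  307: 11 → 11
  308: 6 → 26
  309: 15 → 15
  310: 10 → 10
Record 304 has an error. The correct transformed value should be 13, not 33.

Step 1: Check each record against the rule
Step 2: Record 304 has years = 13
Step 3: Since 13 >= 10, the bonus should not have been applied
Step 4: Correct value = 13, but claimed value = 33
Conclusion: Record 304 has the error.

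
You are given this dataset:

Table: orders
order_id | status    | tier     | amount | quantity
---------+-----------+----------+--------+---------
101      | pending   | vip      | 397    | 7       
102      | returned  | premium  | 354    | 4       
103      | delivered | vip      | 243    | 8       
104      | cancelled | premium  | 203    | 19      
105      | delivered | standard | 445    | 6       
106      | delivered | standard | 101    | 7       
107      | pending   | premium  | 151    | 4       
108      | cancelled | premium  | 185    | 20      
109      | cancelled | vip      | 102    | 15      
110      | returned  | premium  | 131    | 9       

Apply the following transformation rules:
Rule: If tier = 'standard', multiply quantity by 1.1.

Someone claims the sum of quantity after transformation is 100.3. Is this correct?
Yes, the result is correct.

Step 1: Calculate the correct sum after transformation
Step 2: Apply multiplier 1.1 to records where tier = 'standard'
Step 3: Correct result = 100.3
Step 4: Claimed result = 100.3
Step 5: 100.3 = 100.3 ✓
Conclusion: The claimed result is correct.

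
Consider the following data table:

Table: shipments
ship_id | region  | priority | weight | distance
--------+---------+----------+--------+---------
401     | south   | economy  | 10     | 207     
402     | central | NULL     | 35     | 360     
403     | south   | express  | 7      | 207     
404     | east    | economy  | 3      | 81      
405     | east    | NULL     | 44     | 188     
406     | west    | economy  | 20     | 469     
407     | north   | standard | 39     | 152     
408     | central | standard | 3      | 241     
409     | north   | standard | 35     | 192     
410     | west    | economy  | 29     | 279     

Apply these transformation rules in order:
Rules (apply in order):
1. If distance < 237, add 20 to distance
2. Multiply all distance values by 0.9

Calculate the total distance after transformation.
2246.4

Step 1: Apply Rule 1 - Add 20 to records with distance < 237
  - 6 records affected: 1027 + (6 × 20) = 1147
  - Unaffected records: 1349
  - Sum after Rule 1: 2496
Step 2: Apply Rule 2 - Multiply all by 0.9
  - 2496 × 0.9 = 2246.4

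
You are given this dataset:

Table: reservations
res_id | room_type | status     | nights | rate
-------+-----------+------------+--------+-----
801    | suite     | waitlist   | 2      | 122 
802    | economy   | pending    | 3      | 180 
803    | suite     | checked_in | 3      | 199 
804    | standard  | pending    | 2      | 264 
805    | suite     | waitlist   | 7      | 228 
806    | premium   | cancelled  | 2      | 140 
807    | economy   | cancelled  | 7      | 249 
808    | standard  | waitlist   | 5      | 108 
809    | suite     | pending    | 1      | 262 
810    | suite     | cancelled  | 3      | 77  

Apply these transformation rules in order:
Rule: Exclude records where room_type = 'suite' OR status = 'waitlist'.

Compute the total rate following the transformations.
833

Step 1: Find records where room_type = 'suite' OR status = 'waitlist'
Step 2: 6 records match, summing to 996
Step 3: Original sum: 1829
Step 4: Remaining sum = 1829 - 996 = 833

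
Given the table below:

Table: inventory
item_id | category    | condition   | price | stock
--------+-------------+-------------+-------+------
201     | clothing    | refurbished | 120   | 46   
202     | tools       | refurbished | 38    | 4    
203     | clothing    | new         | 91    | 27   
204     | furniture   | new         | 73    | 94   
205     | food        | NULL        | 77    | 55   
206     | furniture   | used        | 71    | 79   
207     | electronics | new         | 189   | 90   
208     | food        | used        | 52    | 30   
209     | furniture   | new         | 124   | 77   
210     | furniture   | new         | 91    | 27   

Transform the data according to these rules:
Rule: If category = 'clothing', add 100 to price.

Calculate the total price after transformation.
1126

Step 1: Count records where category = 'clothing': 2
Step 2: Total bonus added: 2 × 100 = 200
Step 3: Original sum of price: 926
Step 4: Final sum = 926 + 200 = 1126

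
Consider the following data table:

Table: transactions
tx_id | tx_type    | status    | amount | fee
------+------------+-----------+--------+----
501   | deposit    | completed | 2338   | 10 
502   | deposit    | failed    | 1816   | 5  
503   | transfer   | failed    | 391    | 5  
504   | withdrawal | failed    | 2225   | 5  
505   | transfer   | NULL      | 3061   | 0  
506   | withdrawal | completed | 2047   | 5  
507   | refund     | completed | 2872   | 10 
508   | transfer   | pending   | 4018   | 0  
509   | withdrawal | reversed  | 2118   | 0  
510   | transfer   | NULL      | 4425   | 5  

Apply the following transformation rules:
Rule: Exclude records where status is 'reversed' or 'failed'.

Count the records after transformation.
6

Step 1: Count records to exclude
  - 1 (reversed) + 3 (failed) = 4 records
Step 2: Total records: 10
Step 3: Remaining = 10 - 4 = 6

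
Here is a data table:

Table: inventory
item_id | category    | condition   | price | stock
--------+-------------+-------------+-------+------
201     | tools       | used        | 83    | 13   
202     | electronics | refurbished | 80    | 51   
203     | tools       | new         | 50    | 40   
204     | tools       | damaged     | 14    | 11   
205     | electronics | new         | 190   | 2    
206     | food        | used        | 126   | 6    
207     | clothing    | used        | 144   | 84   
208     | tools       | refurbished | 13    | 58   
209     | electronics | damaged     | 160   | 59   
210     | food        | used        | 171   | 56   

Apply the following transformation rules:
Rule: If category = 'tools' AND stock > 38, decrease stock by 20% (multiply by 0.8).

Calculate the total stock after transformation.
360.4

Step 1: Find records where category = 'tools' AND stock > 38
Step 2: 2 records match, summing to 98
Step 3: After multiplier: 98 × 0.8 = 78.4
Step 4: Unaffected records sum: 282
Step 5: Final sum = 78.4 + 282 = 360.4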